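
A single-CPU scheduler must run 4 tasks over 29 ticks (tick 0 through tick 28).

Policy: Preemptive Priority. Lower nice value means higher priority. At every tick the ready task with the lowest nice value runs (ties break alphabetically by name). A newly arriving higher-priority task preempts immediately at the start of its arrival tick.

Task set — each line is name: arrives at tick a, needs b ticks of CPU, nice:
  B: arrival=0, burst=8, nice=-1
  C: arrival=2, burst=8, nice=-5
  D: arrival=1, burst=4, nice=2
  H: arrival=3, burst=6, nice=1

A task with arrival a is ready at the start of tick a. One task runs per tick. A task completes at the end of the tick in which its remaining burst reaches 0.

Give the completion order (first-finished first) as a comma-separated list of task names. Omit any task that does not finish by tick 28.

completion order = C, B, H, D

t=0: ready={B} → run B
t=1: ready={B,D} → run B
t=2: ready={B,C,D} → run C
t=3: ready={B,C,D,H} → run C
t=4: ready={B,C,D,H} → run C
t=5: ready={B,C,D,H} → run C
t=6: ready={B,C,D,H} → run C
t=7: ready={B,C,D,H} → run C
t=8: ready={B,C,D,H} → run C
t=9: ready={B,C,D,H} → run C
t=10: ready={B,D,H} → run B
t=11: ready={B,D,H} → run B
t=12: ready={B,D,H} → run B
t=13: ready={B,D,H} → run B
t=14: ready={B,D,H} → run B
t=15: ready={B,D,H} → run B
t=16: ready={D,H} → run H
t=17: ready={D,H} → run H
t=18: ready={D,H} → run H
t=19: ready={D,H} → run H
t=20: ready={D,H} → run H
t=21: ready={D,H} → run H
t=22: ready={D} → run D
t=23: ready={D} → run D
t=24: ready={D} → run D
t=25: ready={D} → run D
t=26: (idle)
t=27: (idle)
t=28: (idle)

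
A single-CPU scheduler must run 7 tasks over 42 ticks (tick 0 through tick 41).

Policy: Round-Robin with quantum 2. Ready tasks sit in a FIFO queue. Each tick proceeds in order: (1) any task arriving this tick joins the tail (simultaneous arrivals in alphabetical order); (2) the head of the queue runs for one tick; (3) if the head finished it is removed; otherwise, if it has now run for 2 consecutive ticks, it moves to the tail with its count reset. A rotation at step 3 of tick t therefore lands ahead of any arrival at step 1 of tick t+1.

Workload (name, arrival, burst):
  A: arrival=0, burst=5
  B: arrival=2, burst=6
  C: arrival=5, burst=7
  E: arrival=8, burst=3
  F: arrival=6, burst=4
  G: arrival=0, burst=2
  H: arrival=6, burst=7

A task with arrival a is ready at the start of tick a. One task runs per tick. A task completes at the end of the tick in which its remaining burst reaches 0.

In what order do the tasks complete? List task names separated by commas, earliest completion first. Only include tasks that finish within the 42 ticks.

t=0: queue=[A,G] q_used=0 → run A
t=1: queue=[A,G] q_used=1 → run A
t=2: queue=[G,A,B] q_used=0 → run G
t=3: queue=[G,A,B] q_used=1 → run G
t=4: queue=[A,B] q_used=0 → run A
t=5: queue=[A,B,C] q_used=1 → run A
t=6: queue=[B,C,A,F,H] q_used=0 → run B
t=7: queue=[B,C,A,F,H] q_used=1 → run B
t=8: queue=[C,A,F,H,B,E] q_used=0 → run C
t=9: queue=[C,A,F,H,B,E] q_used=1 → run C
t=10: queue=[A,F,H,B,E,C] q_used=0 → run A
t=11: queue=[F,H,B,E,C] q_used=0 → run F
t=12: queue=[F,H,B,E,C] q_used=1 → run F
t=13: queue=[H,B,E,C,F] q_used=0 → run H
t=14: queue=[H,B,E,C,F] q_used=1 → run H
t=15: queue=[B,E,C,F,H] q_used=0 → run B
t=16: queue=[B,E,C,F,H] q_used=1 → run B
t=17: queue=[E,C,F,H,B] q_used=0 → run E
t=18: queue=[E,C,F,H,B] q_used=1 → run E
t=19: queue=[C,F,H,B,E] q_used=0 → run C
t=20: queue=[C,F,H,B,E] q_used=1 → run C
t=21: queue=[F,H,B,E,C] q_used=0 → run F
t=22: queue=[F,H,B,E,C] q_used=1 → run F
t=23: queue=[H,B,E,C] q_used=0 → run H
t=24: queue=[H,B,E,C] q_used=1 → run H
t=25: queue=[B,E,C,H] q_used=0 → run B
t=26: queue=[B,E,C,H] q_used=1 → run B
t=27: queue=[E,C,H] q_used=0 → run E
t=28: queue=[C,H] q_used=0 → run C
t=29: queue=[C,H] q_used=1 → run C
t=30: queue=[H,C] q_used=0 → run H
t=31: queue=[H,C] q_used=1 → run H
t=32: queue=[C,H] q_used=0 → run C
t=33: queue=[H] q_used=0 → run H
t=34: (idle)
t=35: (idle)
t=36: (idle)
t=37: (idle)
t=38: (idle)
t=39: (idle)
t=40: (idle)
t=41: (idle)

completion order = G, A, F, B, E, C, H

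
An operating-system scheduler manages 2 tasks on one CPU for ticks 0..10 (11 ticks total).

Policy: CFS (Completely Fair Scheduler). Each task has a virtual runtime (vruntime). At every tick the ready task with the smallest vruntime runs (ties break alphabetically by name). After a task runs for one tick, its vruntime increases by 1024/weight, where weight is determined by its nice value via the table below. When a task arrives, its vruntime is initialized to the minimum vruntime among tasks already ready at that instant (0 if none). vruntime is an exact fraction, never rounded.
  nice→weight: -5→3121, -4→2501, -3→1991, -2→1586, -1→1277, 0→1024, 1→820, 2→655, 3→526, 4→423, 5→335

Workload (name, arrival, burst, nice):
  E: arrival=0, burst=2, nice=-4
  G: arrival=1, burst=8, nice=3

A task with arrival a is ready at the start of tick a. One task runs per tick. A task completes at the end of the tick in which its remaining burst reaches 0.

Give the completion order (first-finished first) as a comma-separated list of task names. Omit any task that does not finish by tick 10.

t=0: vr[E=0] → run E
t=1: vr[E=1024/2501 G=1024/2501] → run E
t=2: vr[G=1024/2501] → run G
t=3: vr[G=1549824/657763] → run G
t=4: vr[G=2830336/657763] → run G
t=5: vr[G=4110848/657763] → run G
t=6: vr[G=5391360/657763] → run G
t=7: vr[G=6671872/657763] → run G
t=8: vr[G=7952384/657763] → run G
t=9: vr[G=9232896/657763] → run G
t=10: (idle)

completion order = E, G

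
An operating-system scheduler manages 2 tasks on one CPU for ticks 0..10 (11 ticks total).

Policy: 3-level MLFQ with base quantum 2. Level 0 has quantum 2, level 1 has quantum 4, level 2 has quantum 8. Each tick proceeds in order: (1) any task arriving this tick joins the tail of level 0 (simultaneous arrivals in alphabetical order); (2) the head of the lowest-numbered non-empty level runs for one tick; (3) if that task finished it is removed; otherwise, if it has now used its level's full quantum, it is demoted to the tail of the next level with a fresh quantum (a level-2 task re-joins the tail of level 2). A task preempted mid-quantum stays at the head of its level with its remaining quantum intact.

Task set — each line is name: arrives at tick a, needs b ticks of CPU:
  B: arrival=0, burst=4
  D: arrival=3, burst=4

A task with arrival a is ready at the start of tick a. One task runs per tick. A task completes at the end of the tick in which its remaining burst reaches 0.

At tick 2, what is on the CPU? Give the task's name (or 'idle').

running at tick 2 = B

t=0: L0/L1/L2 = B/-/- → run B
t=1: L0/L1/L2 = B/-/- → run B
t=2: L0/L1/L2 = -/B/- → run B
t=3: L0/L1/L2 = D/B/- → run D
t=4: L0/L1/L2 = D/B/- → run D
t=5: L0/L1/L2 = -/BD/- → run B
t=6: L0/L1/L2 = -/D/- → run D
t=7: L0/L1/L2 = -/D/- → run D
t=8: (idle)
t=9: (idle)
t=10: (idle)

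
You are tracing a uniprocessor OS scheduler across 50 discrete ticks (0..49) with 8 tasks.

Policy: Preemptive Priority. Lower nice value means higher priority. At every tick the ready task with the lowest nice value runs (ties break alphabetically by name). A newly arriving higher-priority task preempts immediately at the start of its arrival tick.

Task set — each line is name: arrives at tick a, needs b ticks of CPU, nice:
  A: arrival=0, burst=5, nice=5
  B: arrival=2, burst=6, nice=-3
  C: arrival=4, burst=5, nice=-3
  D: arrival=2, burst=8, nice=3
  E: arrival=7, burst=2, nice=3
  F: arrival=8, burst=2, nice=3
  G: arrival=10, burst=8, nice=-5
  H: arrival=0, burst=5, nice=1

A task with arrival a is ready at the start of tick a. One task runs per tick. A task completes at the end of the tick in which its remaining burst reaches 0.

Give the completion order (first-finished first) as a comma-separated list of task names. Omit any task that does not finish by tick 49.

completion order = B, G, C, H, D, E, F, A

t=0: ready={A,H} → run H
t=1: ready={A,H} → run H
t=2: ready={A,B,D,H} → run B
t=3: ready={A,B,D,H} → run B
t=4: ready={A,B,C,D,H} → run B
t=5: ready={A,B,C,D,H} → run B
t=6: ready={A,B,C,D,H} → run B
t=7: ready={A,B,C,D,E,H} → run B
t=8: ready={A,C,D,E,F,H} → run C
t=9: ready={A,C,D,E,F,H} → run C
t=10: ready={A,C,D,E,F,G,H} → run G
t=11: ready={A,C,D,E,F,G,H} → run G
t=12: ready={A,C,D,E,F,G,H} → run G
t=13: ready={A,C,D,E,F,G,H} → run G
t=14: ready={A,C,D,E,F,G,H} → run G
t=15: ready={A,C,D,E,F,G,H} → run G
t=16: ready={A,C,D,E,F,G,H} → run G
t=17: ready={A,C,D,E,F,G,H} → run G
t=18: ready={A,C,D,E,F,H} → run C
t=19: ready={A,C,D,E,F,H} → run C
t=20: ready={A,C,D,E,F,H} → run C
t=21: ready={A,D,E,F,H} → run H
t=22: ready={A,D,E,F,H} → run H
t=23: ready={A,D,E,F,H} → run H
t=24: ready={A,D,E,F} → run D
t=25: ready={A,D,E,F} → run D
t=26: ready={A,D,E,F} → run D
t=27: ready={A,D,E,F} → run D
t=28: ready={A,D,E,F} → run D
t=29: ready={A,D,E,F} → run D
t=30: ready={A,D,E,F} → run D
t=31: ready={A,D,E,F} → run D
t=32: ready={A,E,F} → run E
t=33: ready={A,E,F} → run E
t=34: ready={A,F} → run F
t=35: ready={A,F} → run F
t=36: ready={A} → run A
t=37: ready={A} → run A
t=38: ready={A} → run A
t=39: ready={A} → run A
t=40: ready={A} → run A
t=41: (idle)
t=42: (idle)
t=43: (idle)
t=44: (idle)
t=45: (idle)
t=46: (idle)
t=47: (idle)
t=48: (idle)
t=49: (idle)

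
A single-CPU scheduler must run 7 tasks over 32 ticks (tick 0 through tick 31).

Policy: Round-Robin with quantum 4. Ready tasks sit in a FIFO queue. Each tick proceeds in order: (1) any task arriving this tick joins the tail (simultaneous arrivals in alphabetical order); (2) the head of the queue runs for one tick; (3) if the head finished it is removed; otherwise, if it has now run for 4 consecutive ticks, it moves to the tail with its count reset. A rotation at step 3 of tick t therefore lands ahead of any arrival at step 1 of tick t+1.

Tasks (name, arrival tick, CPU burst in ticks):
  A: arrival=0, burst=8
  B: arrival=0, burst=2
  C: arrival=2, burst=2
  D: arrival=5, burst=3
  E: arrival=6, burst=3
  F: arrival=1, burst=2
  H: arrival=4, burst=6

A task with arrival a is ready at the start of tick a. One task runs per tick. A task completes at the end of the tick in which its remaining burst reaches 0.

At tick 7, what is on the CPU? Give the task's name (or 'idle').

t=0: queue=[A,B] q_used=0 → run A
t=1: queue=[A,B,F] q_used=1 → run A
t=2: queue=[A,B,F,C] q_used=2 → run A
t=3: queue=[A,B,F,C] q_used=3 → run A
t=4: queue=[B,F,C,A,H] q_used=0 → run B
t=5: queue=[B,F,C,A,H,D] q_used=1 → run B
t=6: queue=[F,C,A,H,D,E] q_used=0 → run F
t=7: queue=[F,C,A,H,D,E] q_used=1 → run F
t=8: queue=[C,A,H,D,E] q_used=0 → run C
t=9: queue=[C,A,H,D,E] q_used=1 → run C
t=10: queue=[A,H,D,E] q_used=0 → run A
t=11: queue=[A,H,D,E] q_used=1 → run A
t=12: queue=[A,H,D,E] q_used=2 → run A
t=13: queue=[A,H,D,E] q_used=3 → run A
t=14: queue=[H,D,E] q_used=0 → run H
t=15: queue=[H,D,E] q_used=1 → run H
t=16: queue=[H,D,E] q_used=2 → run H
t=17: queue=[H,D,E] q_used=3 → run H
t=18: queue=[D,E,H] q_used=0 → run D
t=19: queue=[D,E,H] q_used=1 → run D
t=20: queue=[D,E,H] q_used=2 → run D
t=21: queue=[E,H] q_used=0 → run E
t=22: queue=[E,H] q_used=1 → run E
t=23: queue=[E,H] q_used=2 → run E
t=24: queue=[H] q_used=0 → run H
t=25: queue=[H] q_used=1 → run H
t=26: (idle)
t=27: (idle)
t=28: (idle)
t=29: (idle)
t=30: (idle)
t=31: (idle)

running at tick 7 = F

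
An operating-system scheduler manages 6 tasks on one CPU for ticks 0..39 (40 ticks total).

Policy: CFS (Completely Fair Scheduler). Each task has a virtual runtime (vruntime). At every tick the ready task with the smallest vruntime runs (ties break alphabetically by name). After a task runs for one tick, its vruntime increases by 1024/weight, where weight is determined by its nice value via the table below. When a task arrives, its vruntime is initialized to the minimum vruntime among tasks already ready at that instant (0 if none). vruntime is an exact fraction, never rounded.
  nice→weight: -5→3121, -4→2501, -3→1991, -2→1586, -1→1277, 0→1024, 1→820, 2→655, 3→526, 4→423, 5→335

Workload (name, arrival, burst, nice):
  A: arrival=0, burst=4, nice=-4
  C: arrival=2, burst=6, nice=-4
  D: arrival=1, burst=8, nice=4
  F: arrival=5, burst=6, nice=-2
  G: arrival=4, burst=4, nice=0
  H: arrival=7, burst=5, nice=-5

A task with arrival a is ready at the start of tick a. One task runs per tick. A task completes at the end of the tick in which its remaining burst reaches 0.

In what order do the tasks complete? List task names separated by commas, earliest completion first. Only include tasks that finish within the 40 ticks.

completion order = A, H, C, G, F, D

t=0: vr[A=0] → run A
t=1: vr[A=1024/2501 D=1024/2501] → run A
t=2: vr[A=2048/2501 C=1024/2501 D=1024/2501] → run C
t=3: vr[A=2048/2501 C=2048/2501 D=1024/2501] → run D
t=4: vr[A=2048/2501 C=2048/2501 D=2994176/1057923 G=2048/2501] → run A
t=5: vr[A=3072/2501 C=2048/2501 D=2994176/1057923 F=2048/2501 G=2048/2501] → run C
t=6: vr[A=3072/2501 C=3072/2501 D=2994176/1057923 F=2048/2501 G=2048/2501] → run F
t=7: vr[A=3072/2501 C=3072/2501 D=2994176/1057923 F=47616/32513 G=2048/2501 H=2048/2501] → run G
t=8: vr[A=3072/2501 C=3072/2501 D=2994176/1057923 F=47616/32513 G=4549/2501 H=2048/2501] → run H
t=9: vr[A=3072/2501 C=3072/2501 D=2994176/1057923 F=47616/32513 G=4549/2501 H=8952832/7805621] → run H
t=10: vr[A=3072/2501 C=3072/2501 D=2994176/1057923 F=47616/32513 G=4549/2501 H=11513856/7805621] → run A
t=11: vr[C=3072/2501 D=2994176/1057923 F=47616/32513 G=4549/2501 H=11513856/7805621] → run C
t=12: vr[C=4096/2501 D=2994176/1057923 F=47616/32513 G=4549/2501 H=11513856/7805621] → run F
t=13: vr[C=4096/2501 D=2994176/1057923 F=68608/32513 G=4549/2501 H=11513856/7805621] → run H
t=14: vr[C=4096/2501 D=2994176/1057923 F=68608/32513 G=4549/2501 H=14074880/7805621] → run C
t=15: vr[C=5120/2501 D=2994176/1057923 F=68608/32513 G=4549/2501 H=14074880/7805621] → run H
t=16: vr[C=5120/2501 D=2994176/1057923 F=68608/32513 G=4549/2501 H=16635904/7805621] → run G
t=17: vr[C=5120/2501 D=2994176/1057923 F=68608/32513 G=7050/2501 H=16635904/7805621] → run C
t=18: vr[C=6144/2501 D=2994176/1057923 F=68608/32513 G=7050/2501 H=16635904/7805621] → run F
t=19: vr[C=6144/2501 D=2994176/1057923 F=89600/32513 G=7050/2501 H=16635904/7805621] → run H
t=20: vr[C=6144/2501 D=2994176/1057923 F=89600/32513 G=7050/2501] → run C
t=21: vr[D=2994176/1057923 F=89600/32513 G=7050/2501] → run F
t=22: vr[D=2994176/1057923 F=110592/32513 G=7050/2501] → run G
t=23: vr[D=2994176/1057923 F=110592/32513 G=9551/2501] → run D
t=24: vr[D=5555200/1057923 F=110592/32513 G=9551/2501] → run F
t=25: vr[D=5555200/1057923 F=131584/32513 G=9551/2501] → run G
t=26: vr[D=5555200/1057923 F=131584/32513] → run F
t=27: vr[D=5555200/1057923] → run D
t=28: vr[D=2705408/352641] → run D
t=29: vr[D=10677248/1057923] → run D
t=30: vr[D=13238272/1057923] → run D
t=31: vr[D=5266432/352641] → run D
t=32: vr[D=18360320/1057923] → run D
t=33: (idle)
t=34: (idle)
t=35: (idle)
t=36: (idle)
t=37: (idle)
t=38: (idle)
t=39: (idle)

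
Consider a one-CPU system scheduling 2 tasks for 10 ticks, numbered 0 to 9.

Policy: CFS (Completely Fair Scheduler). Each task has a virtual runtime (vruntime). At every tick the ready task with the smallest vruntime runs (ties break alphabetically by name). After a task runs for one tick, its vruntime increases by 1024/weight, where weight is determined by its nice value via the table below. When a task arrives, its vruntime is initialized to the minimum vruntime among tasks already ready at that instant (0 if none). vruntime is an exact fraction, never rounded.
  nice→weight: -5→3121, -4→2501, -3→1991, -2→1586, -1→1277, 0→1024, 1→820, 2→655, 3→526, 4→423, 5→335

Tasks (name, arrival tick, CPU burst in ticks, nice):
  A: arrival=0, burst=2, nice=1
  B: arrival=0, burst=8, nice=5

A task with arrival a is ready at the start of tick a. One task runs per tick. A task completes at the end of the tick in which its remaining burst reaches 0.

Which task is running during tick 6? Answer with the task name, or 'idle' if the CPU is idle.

running at tick 6 = B

t=0: vr[A=0 B=0] → run A
t=1: vr[A=256/205 B=0] → run B
t=2: vr[A=256/205 B=1024/335] → run A
t=3: vr[B=1024/335] → run B
t=4: vr[B=2048/335] → run B
t=5: vr[B=3072/335] → run B
t=6: vr[B=4096/335] → run B
t=7: vr[B=1024/67] → run B
t=8: vr[B=6144/335] → run B
t=9: vr[B=7168/335] → run B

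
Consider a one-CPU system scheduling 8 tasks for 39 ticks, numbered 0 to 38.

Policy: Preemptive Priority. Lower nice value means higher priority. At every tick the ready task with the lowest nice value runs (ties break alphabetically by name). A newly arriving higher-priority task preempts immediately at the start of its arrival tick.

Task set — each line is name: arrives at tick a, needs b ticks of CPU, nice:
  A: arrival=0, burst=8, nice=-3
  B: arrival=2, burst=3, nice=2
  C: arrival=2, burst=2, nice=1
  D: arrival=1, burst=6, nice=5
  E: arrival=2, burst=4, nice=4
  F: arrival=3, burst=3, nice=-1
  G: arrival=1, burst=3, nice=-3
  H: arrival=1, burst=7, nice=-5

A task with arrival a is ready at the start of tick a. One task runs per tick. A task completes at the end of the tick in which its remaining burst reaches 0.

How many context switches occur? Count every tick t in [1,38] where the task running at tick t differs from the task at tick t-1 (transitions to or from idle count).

t=0: ready={A} → run A
t=1: ready={A,D,G,H} → run H
t=2: ready={A,B,C,D,E,G,H} → run H
t=3: ready={A,B,C,D,E,F,G,H} → run H
t=4: ready={A,B,C,D,E,F,G,H} → run H
t=5: ready={A,B,C,D,E,F,G,H} → run H
t=6: ready={A,B,C,D,E,F,G,H} → run H
t=7: ready={A,B,C,D,E,F,G,H} → run H
t=8: ready={A,B,C,D,E,F,G} → run A
t=9: ready={A,B,C,D,E,F,G} → run A
t=10: ready={A,B,C,D,E,F,G} → run A
t=11: ready={A,B,C,D,E,F,G} → run A
t=12: ready={A,B,C,D,E,F,G} → run A
t=13: ready={A,B,C,D,E,F,G} → run A
t=14: ready={A,B,C,D,E,F,G} → run A
t=15: ready={B,C,D,E,F,G} → run G
t=16: ready={B,C,D,E,F,G} → run G
t=17: ready={B,C,D,E,F,G} → run G
t=18: ready={B,C,D,E,F} → run F
t=19: ready={B,C,D,E,F} → run F
t=20: ready={B,C,D,E,F} → run F
t=21: ready={B,C,D,E} → run C
t=22: ready={B,C,D,E} → run C
t=23: ready={B,D,E} → run B
t=24: ready={B,D,E} → run B
t=25: ready={B,D,E} → run B
t=26: ready={D,E} → run E
t=27: ready={D,E} → run E
t=28: ready={D,E} → run E
t=29: ready={D,E} → run E
t=30: ready={D} → run D
t=31: ready={D} → run D
t=32: ready={D} → run D
t=33: ready={D} → run D
t=34: ready={D} → run D
t=35: ready={D} → run D
t=36: (idle)
t=37: (idle)
t=38: (idle)

context switches = 9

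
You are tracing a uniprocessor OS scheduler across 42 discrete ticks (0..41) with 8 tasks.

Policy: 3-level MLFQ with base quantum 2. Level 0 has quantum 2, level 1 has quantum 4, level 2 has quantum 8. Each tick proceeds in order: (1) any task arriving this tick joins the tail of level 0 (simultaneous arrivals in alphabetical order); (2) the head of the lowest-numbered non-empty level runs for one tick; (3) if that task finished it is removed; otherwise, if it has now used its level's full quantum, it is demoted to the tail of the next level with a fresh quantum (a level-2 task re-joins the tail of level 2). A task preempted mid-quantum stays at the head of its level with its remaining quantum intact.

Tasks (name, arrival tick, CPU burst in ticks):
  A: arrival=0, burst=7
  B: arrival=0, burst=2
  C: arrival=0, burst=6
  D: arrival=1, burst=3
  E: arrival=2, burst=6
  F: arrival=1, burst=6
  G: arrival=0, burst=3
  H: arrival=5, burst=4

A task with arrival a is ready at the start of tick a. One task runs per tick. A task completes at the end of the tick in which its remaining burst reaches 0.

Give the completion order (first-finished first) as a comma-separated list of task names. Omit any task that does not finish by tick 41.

completion order = B, C, G, D, F, E, H, A

t=0: L0/L1/L2 = ABCG/-/- → run A
t=1: L0/L1/L2 = ABCGDF/-/- → run A
t=2: L0/L1/L2 = BCGDFE/A/- → run B
t=3: L0/L1/L2 = BCGDFE/A/- → run B
t=4: L0/L1/L2 = CGDFE/A/- → run C
t=5: L0/L1/L2 = CGDFEH/A/- → run C
t=6: L0/L1/L2 = GDFEH/AC/- → run G
t=7: L0/L1/L2 = GDFEH/AC/- → run G
t=8: L0/L1/L2 = DFEH/ACG/- → run D
t=9: L0/L1/L2 = DFEH/ACG/- → run D
t=10: L0/L1/L2 = FEH/ACGD/- → run F
t=11: L0/L1/L2 = FEH/ACGD/- → run F
t=12: L0/L1/L2 = EH/ACGDF/- → run E
t=13: L0/L1/L2 = EH/ACGDF/- → run E
t=14: L0/L1/L2 = H/ACGDFE/- → run H
t=15: L0/L1/L2 = H/ACGDFE/- → run H
t=16: L0/L1/L2 = -/ACGDFEH/- → run A
t=17: L0/L1/L2 = -/ACGDFEH/- → run A
t=18: L0/L1/L2 = -/ACGDFEH/- → run A
t=19: L0/L1/L2 = -/ACGDFEH/- → run A
t=20: L0/L1/L2 = -/CGDFEH/A → run C
t=21: L0/L1/L2 = -/CGDFEH/A → run C
t=22: L0/L1/L2 = -/CGDFEH/A → run C
t=23: L0/L1/L2 = -/CGDFEH/A → run C
t=24: L0/L1/L2 = -/GDFEH/A → run G
t=25: L0/L1/L2 = -/DFEH/A → run D
t=26: L0/L1/L2 = -/FEH/A → run F
t=27: L0/L1/L2 = -/FEH/A → run F
t=28: L0/L1/L2 = -/FEH/A → run F
t=29: L0/L1/L2 = -/FEH/A → run F
t=30: L0/L1/L2 = -/EH/A → run E
t=31: L0/L1/L2 = -/EH/A → run E
t=32: L0/L1/L2 = -/EH/A → run E
t=33: L0/L1/L2 = -/EH/A → run E
t=34: L0/L1/L2 = -/H/A → run H
t=35: L0/L1/L2 = -/H/A → run H
t=36: L0/L1/L2 = -/-/A → run A
t=37: (idle)
t=38: (idle)
t=39: (idle)
t=40: (idle)
t=41: (idle)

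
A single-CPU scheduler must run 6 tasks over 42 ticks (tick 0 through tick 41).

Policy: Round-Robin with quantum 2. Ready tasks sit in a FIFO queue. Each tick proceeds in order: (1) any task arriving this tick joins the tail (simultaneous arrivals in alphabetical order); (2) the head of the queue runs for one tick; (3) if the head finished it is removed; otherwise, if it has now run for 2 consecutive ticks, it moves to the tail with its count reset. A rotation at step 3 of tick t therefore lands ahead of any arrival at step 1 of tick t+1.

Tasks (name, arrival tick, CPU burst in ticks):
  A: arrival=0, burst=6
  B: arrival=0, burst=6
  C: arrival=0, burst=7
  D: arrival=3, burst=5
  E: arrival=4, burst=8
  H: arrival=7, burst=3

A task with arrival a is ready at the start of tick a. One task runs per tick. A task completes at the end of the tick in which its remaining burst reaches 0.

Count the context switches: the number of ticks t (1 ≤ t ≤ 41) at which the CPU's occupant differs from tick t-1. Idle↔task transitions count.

t=0: queue=[A,B,C] q_used=0 → run A
t=1: queue=[A,B,C] q_used=1 → run A
t=2: queue=[B,C,A] q_used=0 → run B
t=3: queue=[B,C,A,D] q_used=1 → run B
t=4: queue=[C,A,D,B,E] q_used=0 → run C
t=5: queue=[C,A,D,B,E] q_used=1 → run C
t=6: queue=[A,D,B,E,C] q_used=0 → run A
t=7: queue=[A,D,B,E,C,H] q_used=1 → run A
t=8: queue=[D,B,E,C,H,A] q_used=0 → run D
t=9: queue=[D,B,E,C,H,A] q_used=1 → run D
t=10: queue=[B,E,C,H,A,D] q_used=0 → run B
t=11: queue=[B,E,C,H,A,D] q_used=1 → run B
t=12: queue=[E,C,H,A,D,B] q_used=0 → run E
t=13: queue=[E,C,H,A,D,B] q_used=1 → run E
t=14: queue=[C,H,A,D,B,E] q_used=0 → run C
t=15: queue=[C,H,A,D,B,E] q_used=1 → run C
t=16: queue=[H,A,D,B,E,C] q_used=0 → run H
t=17: queue=[H,A,D,B,E,C] q_used=1 → run H
t=18: queue=[A,D,B,E,C,H] q_used=0 → run A
t=19: queue=[A,D,B,E,C,H] q_used=1 → run A
t=20: queue=[D,B,E,C,H] q_used=0 → run D
t=21: queue=[D,B,E,C,H] q_used=1 → run D
t=22: queue=[B,E,C,H,D] q_used=0 → run B
t=23: queue=[B,E,C,H,D] q_used=1 → run B
t=24: queue=[E,C,H,D] q_used=0 → run E
t=25: queue=[E,C,H,D] q_used=1 → run E
t=26: queue=[C,H,D,E] q_used=0 → run C
t=27: queue=[C,H,D,E] q_used=1 → run C
t=28: queue=[H,D,E,C] q_used=0 → run H
t=29: queue=[D,E,C] q_used=0 → run D
t=30: queue=[E,C] q_used=0 → run E
t=31: queue=[E,C] q_used=1 → run E
t=32: queue=[C,E] q_used=0 → run C
t=33: queue=[E] q_used=0 → run E
t=34: queue=[E] q_used=1 → run E
t=35: (idle)
t=36: (idle)
t=37: (idle)
t=38: (idle)
t=39: (idle)
t=40: (idle)
t=41: (idle)

context switches = 19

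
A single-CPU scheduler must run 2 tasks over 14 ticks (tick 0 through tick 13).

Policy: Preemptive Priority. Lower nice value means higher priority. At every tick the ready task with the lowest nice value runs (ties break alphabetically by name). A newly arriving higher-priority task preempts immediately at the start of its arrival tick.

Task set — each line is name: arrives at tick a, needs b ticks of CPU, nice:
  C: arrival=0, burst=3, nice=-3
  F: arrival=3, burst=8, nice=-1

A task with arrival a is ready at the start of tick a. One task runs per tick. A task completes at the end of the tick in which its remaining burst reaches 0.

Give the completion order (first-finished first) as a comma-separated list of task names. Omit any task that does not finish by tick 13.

completion order = C, F

t=0: ready={C} → run C
t=1: ready={C} → run C
t=2: ready={C} → run C
t=3: ready={F} → run F
t=4: ready={F} → run F
t=5: ready={F} → run F
t=6: ready={F} → run F
t=7: ready={F} → run F
t=8: ready={F} → run F
t=9: ready={F} → run F
t=10: ready={F} → run F
t=11: (idle)
t=12: (idle)
t=13: (idle)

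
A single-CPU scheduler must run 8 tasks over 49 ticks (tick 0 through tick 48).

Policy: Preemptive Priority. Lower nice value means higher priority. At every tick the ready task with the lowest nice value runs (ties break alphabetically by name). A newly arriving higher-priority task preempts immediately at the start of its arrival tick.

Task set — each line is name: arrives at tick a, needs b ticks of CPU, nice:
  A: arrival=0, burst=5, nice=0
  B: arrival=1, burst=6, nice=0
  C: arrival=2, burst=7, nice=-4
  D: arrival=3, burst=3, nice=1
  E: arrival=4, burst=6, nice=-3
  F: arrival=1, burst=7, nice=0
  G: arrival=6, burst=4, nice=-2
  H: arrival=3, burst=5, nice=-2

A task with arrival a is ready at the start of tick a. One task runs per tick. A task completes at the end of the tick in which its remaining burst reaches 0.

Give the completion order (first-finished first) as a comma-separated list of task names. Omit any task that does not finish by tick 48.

t=0: ready={A} → run A
t=1: ready={A,B,F} → run A
t=2: ready={A,B,C,F} → run C
t=3: ready={A,B,C,D,F,H} → run C
t=4: ready={A,B,C,D,E,F,H} → run C
t=5: ready={A,B,C,D,E,F,H} → run C
t=6: ready={A,B,C,D,E,F,G,H} → run C
t=7: ready={A,B,C,D,E,F,G,H} → run C
t=8: ready={A,B,C,D,E,F,G,H} → run C
t=9: ready={A,B,D,E,F,G,H} → run E
t=10: ready={A,B,D,E,F,G,H} → run E
t=11: ready={A,B,D,E,F,G,H} → run E
t=12: ready={A,B,D,E,F,G,H} → run E
t=13: ready={A,B,D,E,F,G,H} → run E
t=14: ready={A,B,D,E,F,G,H} → run E
t=15: ready={A,B,D,F,G,H} → run G
t=16: ready={A,B,D,F,G,H} → run G
t=17: ready={A,B,D,F,G,H} → run G
t=18: ready={A,B,D,F,G,H} → run G
t=19: ready={A,B,D,F,H} → run H
t=20: ready={A,B,D,F,H} → run H
t=21: ready={A,B,D,F,H} → run H
t=22: ready={A,B,D,F,H} → run H
t=23: ready={A,B,D,F,H} → run H
t=24: ready={A,B,D,F} → run A
t=25: ready={A,B,D,F} → run A
t=26: ready={A,B,D,F} → run A
t=27: ready={B,D,F} → run B
t=28: ready={B,D,F} → run B
t=29: ready={B,D,F} → run B
t=30: ready={B,D,F} → run B
t=31: ready={B,D,F} → run B
t=32: ready={B,D,F} → run B
t=33: ready={D,F} → run F
t=34: ready={D,F} → run F
t=35: ready={D,F} → run F
t=36: ready={D,F} → run F
t=37: ready={D,F} → run F
t=38: ready={D,F} → run F
t=39: ready={D,F} → run F
t=40: ready={D} → run D
t=41: ready={D} → run D
t=42: ready={D} → run D
t=43: (idle)
t=44: (idle)
t=45: (idle)
t=46: (idle)
t=47: (idle)
t=48: (idle)

completion order = C, E, G, H, A, B, F, D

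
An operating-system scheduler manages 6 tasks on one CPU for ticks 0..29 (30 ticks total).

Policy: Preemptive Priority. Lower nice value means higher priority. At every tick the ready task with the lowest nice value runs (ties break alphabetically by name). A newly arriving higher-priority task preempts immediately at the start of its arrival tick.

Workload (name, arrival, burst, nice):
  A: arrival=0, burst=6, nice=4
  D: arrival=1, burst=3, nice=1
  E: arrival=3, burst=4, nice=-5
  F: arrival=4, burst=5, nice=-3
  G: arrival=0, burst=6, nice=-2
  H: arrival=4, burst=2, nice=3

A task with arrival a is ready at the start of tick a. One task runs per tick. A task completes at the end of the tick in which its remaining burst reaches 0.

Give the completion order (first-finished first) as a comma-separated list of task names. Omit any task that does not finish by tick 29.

completion order = E, F, G, D, H, A

t=0: ready={A,G} → run G
t=1: ready={A,D,G} → run G
t=2: ready={A,D,G} → run G
t=3: ready={A,D,E,G} → run E
t=4: ready={A,D,E,F,G,H} → run E
t=5: ready={A,D,E,F,G,H} → run E
t=6: ready={A,D,E,F,G,H} → run E
t=7: ready={A,D,F,G,H} → run F
t=8: ready={A,D,F,G,H} → run F
t=9: ready={A,D,F,G,H} → run F
t=10: ready={A,D,F,G,H} → run F
t=11: ready={A,D,F,G,H} → run F
t=12: ready={A,D,G,H} → run G
t=13: ready={A,D,G,H} → run G
t=14: ready={A,D,G,H} → run G
t=15: ready={A,D,H} → run D
t=16: ready={A,D,H} → run D
t=17: ready={A,D,H} → run D
t=18: ready={A,H} → run H
t=19: ready={A,H} → run H
t=20: ready={A} → run A
t=21: ready={A} → run A
t=22: ready={A} → run A
t=23: ready={A} → run A
t=24: ready={A} → run A
t=25: ready={A} → run A
t=26: (idle)
t=27: (idle)
t=28: (idle)
t=29: (idle)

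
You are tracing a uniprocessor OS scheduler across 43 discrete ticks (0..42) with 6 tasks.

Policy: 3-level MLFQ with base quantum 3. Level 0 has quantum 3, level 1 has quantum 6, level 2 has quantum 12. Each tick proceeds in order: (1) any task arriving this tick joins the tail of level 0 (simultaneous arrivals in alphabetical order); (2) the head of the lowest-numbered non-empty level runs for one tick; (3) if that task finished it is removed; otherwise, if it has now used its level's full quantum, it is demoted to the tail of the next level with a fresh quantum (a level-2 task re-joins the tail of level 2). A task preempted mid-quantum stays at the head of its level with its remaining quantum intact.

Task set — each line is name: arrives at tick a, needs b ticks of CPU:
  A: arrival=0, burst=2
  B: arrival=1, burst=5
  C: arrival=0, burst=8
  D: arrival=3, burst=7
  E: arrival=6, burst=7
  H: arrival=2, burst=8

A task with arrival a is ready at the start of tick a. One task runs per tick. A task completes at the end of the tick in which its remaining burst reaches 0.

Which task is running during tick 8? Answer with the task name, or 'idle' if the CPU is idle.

running at tick 8 = H

t=0: L0/L1/L2 = AC/-/- → run A
t=1: L0/L1/L2 = ACB/-/- → run A
t=2: L0/L1/L2 = CBH/-/- → run C
t=3: L0/L1/L2 = CBHD/-/- → run C
t=4: L0/L1/L2 = CBHD/-/- → run C
t=5: L0/L1/L2 = BHD/C/- → run B
t=6: L0/L1/L2 = BHDE/C/- → run B
t=7: L0/L1/L2 = BHDE/C/- → run B
t=8: L0/L1/L2 = HDE/CB/- → run H
t=9: L0/L1/L2 = HDE/CB/- → run H
t=10: L0/L1/L2 = HDE/CB/- → run H
t=11: L0/L1/L2 = DE/CBH/- → run D
t=12: L0/L1/L2 = DE/CBH/- → run D
t=13: L0/L1/L2 = DE/CBH/- → run D
t=14: L0/L1/L2 = E/CBHD/- → run E
t=15: L0/L1/L2 = E/CBHD/- → run E
t=16: L0/L1/L2 = E/CBHD/- → run E
t=17: L0/L1/L2 = -/CBHDE/- → run C
t=18: L0/L1/L2 = -/CBHDE/- → run C
t=19: L0/L1/L2 = -/CBHDE/- → run C
t=20: L0/L1/L2 = -/CBHDE/- → run C
t=21: L0/L1/L2 = -/CBHDE/- → run C
t=22: L0/L1/L2 = -/BHDE/- → run B
t=23: L0/L1/L2 = -/BHDE/- → run B
t=24: L0/L1/L2 = -/HDE/- → run H
t=25: L0/L1/L2 = -/HDE/- → run H
t=26: L0/L1/L2 = -/HDE/- → run H
t=27: L0/L1/L2 = -/HDE/- → run H
t=28: L0/L1/L2 = -/HDE/- → run H
t=29: L0/L1/L2 = -/DE/- → run D
t=30: L0/L1/L2 = -/DE/- → run D
t=31: L0/L1/L2 = -/DE/- → run D
t=32: L0/L1/L2 = -/DE/- → run D
t=33: L0/L1/L2 = -/E/- → run E
t=34: L0/L1/L2 = -/E/- → run E
t=35: L0/L1/L2 = -/E/- → run E
t=36: L0/L1/L2 = -/E/- → run E
t=37: (idle)
t=38: (idle)
t=39: (idle)
t=40: (idle)
t=41: (idle)
t=42: (idle)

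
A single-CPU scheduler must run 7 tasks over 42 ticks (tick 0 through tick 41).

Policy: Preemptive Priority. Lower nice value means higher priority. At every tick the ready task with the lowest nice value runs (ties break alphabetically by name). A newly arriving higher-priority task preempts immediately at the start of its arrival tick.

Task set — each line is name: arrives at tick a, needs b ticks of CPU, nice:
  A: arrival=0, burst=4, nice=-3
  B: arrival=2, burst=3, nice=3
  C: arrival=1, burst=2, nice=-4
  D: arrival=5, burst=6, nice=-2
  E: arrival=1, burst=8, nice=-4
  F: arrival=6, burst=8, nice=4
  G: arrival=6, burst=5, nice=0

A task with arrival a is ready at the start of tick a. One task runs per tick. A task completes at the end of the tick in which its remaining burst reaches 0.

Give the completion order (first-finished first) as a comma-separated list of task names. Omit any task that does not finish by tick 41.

completion order = C, E, A, D, G, B, F

t=0: ready={A} → run A
t=1: ready={A,C,E} → run C
t=2: ready={A,B,C,E} → run C
t=3: ready={A,B,E} → run E
t=4: ready={A,B,E} → run E
t=5: ready={A,B,D,E} → run E
t=6: ready={A,B,D,E,F,G} → run E
t=7: ready={A,B,D,E,F,G} → run E
t=8: ready={A,B,D,E,F,G} → run E
t=9: ready={A,B,D,E,F,G} → run E
t=10: ready={A,B,D,E,F,G} → run E
t=11: ready={A,B,D,F,G} → run A
t=12: ready={A,B,D,F,G} → run A
t=13: ready={A,B,D,F,G} → run A
t=14: ready={B,D,F,G} → run D
t=15: ready={B,D,F,G} → run D
t=16: ready={B,D,F,G} → run D
t=17: ready={B,D,F,G} → run D
t=18: ready={B,D,F,G} → run D
t=19: ready={B,D,F,G} → run D
t=20: ready={B,F,G} → run G
t=21: ready={B,F,G} → run G
t=22: ready={B,F,G} → run G
t=23: ready={B,F,G} → run G
t=24: ready={B,F,G} → run G
t=25: ready={B,F} → run B
t=26: ready={B,F} → run B
t=27: ready={B,F} → run B
t=28: ready={F} → run F
t=29: ready={F} → run F
t=30: ready={F} → run F
t=31: ready={F} → run F
t=32: ready={F} → run F
t=33: ready={F} → run F
t=34: ready={F} → run F
t=35: ready={F} → run F
t=36: (idle)
t=37: (idle)
t=38: (idle)
t=39: (idle)
t=40: (idle)
t=41: (idle)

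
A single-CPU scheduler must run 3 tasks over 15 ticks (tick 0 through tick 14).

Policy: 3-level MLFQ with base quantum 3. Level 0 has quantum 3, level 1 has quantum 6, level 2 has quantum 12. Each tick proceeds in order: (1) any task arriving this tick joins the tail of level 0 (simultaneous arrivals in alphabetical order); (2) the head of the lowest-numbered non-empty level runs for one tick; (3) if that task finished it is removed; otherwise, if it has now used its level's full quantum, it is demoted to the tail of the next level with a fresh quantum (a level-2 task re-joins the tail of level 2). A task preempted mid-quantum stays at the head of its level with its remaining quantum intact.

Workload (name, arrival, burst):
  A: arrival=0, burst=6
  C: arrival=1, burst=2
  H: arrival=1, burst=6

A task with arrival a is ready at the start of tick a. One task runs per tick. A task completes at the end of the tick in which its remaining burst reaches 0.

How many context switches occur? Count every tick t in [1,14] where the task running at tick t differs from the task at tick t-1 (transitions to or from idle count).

context switches = 5

t=0: L0/L1/L2 = A/-/- → run A
t=1: L0/L1/L2 = ACH/-/- → run A
t=2: L0/L1/L2 = ACH/-/- → run A
t=3: L0/L1/L2 = CH/A/- → run C
t=4: L0/L1/L2 = CH/A/- → run C
t=5: L0/L1/L2 = H/A/- → run H
t=6: L0/L1/L2 = H/A/- → run H
t=7: L0/L1/L2 = H/A/- → run H
t=8: L0/L1/L2 = -/AH/- → run A
t=9: L0/L1/L2 = -/AH/- → run A
t=10: L0/L1/L2 = -/AH/- → run A
t=11: L0/L1/L2 = -/H/- → run H
t=12: L0/L1/L2 = -/H/- → run H
t=13: L0/L1/L2 = -/H/- → run H
t=14: (idle)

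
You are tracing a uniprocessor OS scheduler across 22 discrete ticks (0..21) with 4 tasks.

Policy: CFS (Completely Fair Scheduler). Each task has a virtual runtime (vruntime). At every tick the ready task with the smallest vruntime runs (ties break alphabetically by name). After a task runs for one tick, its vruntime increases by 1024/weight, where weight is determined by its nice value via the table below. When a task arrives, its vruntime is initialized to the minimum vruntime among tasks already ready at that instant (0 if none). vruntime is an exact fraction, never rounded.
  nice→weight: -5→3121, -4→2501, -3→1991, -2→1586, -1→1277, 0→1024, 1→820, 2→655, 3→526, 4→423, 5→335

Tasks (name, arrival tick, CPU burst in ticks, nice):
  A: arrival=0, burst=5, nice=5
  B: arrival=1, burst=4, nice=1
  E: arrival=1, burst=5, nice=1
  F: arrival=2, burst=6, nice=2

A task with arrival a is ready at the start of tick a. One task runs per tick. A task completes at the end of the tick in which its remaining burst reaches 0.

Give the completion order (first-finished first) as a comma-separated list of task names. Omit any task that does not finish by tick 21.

completion order = B, E, F, A

t=0: vr[A=0] → run A
t=1: vr[A=1024/335 B=1024/335 E=1024/335] → run A
t=2: vr[A=2048/335 B=1024/335 E=1024/335 F=1024/335] → run B
t=3: vr[A=2048/335 B=59136/13735 E=1024/335 F=1024/335] → run E
t=4: vr[A=2048/335 B=59136/13735 E=59136/13735 F=1024/335] → run F
t=5: vr[A=2048/335 B=59136/13735 E=59136/13735 F=202752/43885] → run B
t=6: vr[A=2048/335 B=76288/13735 E=59136/13735 F=202752/43885] → run E
t=7: vr[A=2048/335 B=76288/13735 E=76288/13735 F=202752/43885] → run F
t=8: vr[A=2048/335 B=76288/13735 E=76288/13735 F=54272/8777] → run B
t=9: vr[A=2048/335 B=18688/2747 E=76288/13735 F=54272/8777] → run E
t=10: vr[A=2048/335 B=18688/2747 E=18688/2747 F=54272/8777] → run A
t=11: vr[A=3072/335 B=18688/2747 E=18688/2747 F=54272/8777] → run F
t=12: vr[A=3072/335 B=18688/2747 E=18688/2747 F=339968/43885] → run B
t=13: vr[A=3072/335 E=18688/2747 F=339968/43885] → run E
t=14: vr[A=3072/335 E=110592/13735 F=339968/43885] → run F
t=15: vr[A=3072/335 E=110592/13735 F=408576/43885] → run E
t=16: vr[A=3072/335 F=408576/43885] → run A
t=17: vr[A=4096/335 F=408576/43885] → run F
t=18: vr[A=4096/335 F=477184/43885] → run F
t=19: vr[A=4096/335] → run A
t=20: (idle)
t=21: (idle)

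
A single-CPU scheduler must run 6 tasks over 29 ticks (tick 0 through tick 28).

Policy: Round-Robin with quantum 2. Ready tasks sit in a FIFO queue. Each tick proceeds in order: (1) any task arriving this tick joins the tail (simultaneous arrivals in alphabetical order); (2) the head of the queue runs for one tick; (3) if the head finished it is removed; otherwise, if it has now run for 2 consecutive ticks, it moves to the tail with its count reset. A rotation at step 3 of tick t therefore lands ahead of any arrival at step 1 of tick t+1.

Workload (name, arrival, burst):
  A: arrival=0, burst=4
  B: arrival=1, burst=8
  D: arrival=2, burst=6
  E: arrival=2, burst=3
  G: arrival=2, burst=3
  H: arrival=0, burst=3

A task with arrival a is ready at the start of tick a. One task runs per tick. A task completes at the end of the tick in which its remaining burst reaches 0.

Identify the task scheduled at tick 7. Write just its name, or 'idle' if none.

running at tick 7 = A

t=0: queue=[A,H] q_used=0 → run A
t=1: queue=[A,H,B] q_used=1 → run A
t=2: queue=[H,B,A,D,E,G] q_used=0 → run H
t=3: queue=[H,B,A,D,E,G] q_used=1 → run H
t=4: queue=[B,A,D,E,G,H] q_used=0 → run B
t=5: queue=[B,A,D,E,G,H] q_used=1 → run B
t=6: queue=[A,D,E,G,H,B] q_used=0 → run A
t=7: queue=[A,D,E,G,H,B] q_used=1 → run A
t=8: queue=[D,E,G,H,B] q_used=0 → run D
t=9: queue=[D,E,G,H,B] q_used=1 → run D
t=10: queue=[E,G,H,B,D] q_used=0 → run E
t=11: queue=[E,G,H,B,D] q_used=1 → run E
t=12: queue=[G,H,B,D,E] q_used=0 → run G
t=13: queue=[G,H,B,D,E] q_used=1 → run G
t=14: queue=[H,B,D,E,G] q_used=0 → run H
t=15: queue=[B,D,E,G] q_used=0 → run B
t=16: queue=[B,D,E,G] q_used=1 → run B
t=17: queue=[D,E,G,B] q_used=0 → run D
t=18: queue=[D,E,G,B] q_used=1 → run D
t=19: queue=[E,G,B,D] q_used=0 → run E
t=20: queue=[G,B,D] q_used=0 → run G
t=21: queue=[B,D] q_used=0 → run B
t=22: queue=[B,D] q_used=1 → run B
t=23: queue=[D,B] q_used=0 → run D
t=24: queue=[D,B] q_used=1 → run D
t=25: queue=[B] q_used=0 → run B
t=26: queue=[B] q_used=1 → run B
t=27: (idle)
t=28: (idle)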